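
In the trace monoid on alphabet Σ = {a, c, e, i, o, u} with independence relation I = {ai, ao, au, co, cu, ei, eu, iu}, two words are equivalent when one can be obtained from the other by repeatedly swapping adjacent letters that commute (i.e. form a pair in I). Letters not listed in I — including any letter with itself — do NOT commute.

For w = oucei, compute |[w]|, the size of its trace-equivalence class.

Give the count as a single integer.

drop 0:o onto floor
drop 1:u onto {0:o}
drop 2:c onto floor
drop 3:e onto {0:o, 2:c}
drop 4:i onto {0:o, 2:c}
ground layer = {0:o, 2:c}
drop-orders for the pieces not yet dropped (sum over which currently-grounded one goes next):
  1 to go: {1} 1  {3} 1  {4} 1
  2 to go: {1,3} 2  {1,4} 2  {3,4} 2
  3 to go: {1,3,4} 6  {2,3,4} 2
  if 0:o drops first: 8 orders
  if 2:c drops first: 6 orders
heap linearizations: 14

14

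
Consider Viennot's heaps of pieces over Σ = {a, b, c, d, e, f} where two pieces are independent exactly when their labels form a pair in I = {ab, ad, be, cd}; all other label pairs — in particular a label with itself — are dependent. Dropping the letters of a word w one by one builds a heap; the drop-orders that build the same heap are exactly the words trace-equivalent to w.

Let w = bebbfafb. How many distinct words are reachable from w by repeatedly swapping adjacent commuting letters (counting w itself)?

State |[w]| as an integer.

piece 0:b — minimal
piece 1:e — minimal
piece 2:b rests on {0:b}
piece 3:b rests on {2:b}
piece 4:f rests on {1:e, 3:b}
piece 5:a rests on {4:f}
piece 6:f rests on {5:a}
piece 7:b rests on {6:f}
minimal pieces: {0:b, 1:e}
ways to finish when only these pieces remain (= sum over removing one remaining piece with nothing left below it):
  1 left: {7}→1
  2 left: {6,7}→1
  3 left: {5,6,7}→1
  4 left: {4,5,6,7}→1
  5 left: {1,4,5,6,7}→1  {3,4,5,6,7}→1
  6 left: {1,3,4,5,6,7}→2  {2,3,4,5,6,7}→1
  placing 0:b first → 3 extensions
  placing 1:e first → 1 extensions
total linear extensions = 4

4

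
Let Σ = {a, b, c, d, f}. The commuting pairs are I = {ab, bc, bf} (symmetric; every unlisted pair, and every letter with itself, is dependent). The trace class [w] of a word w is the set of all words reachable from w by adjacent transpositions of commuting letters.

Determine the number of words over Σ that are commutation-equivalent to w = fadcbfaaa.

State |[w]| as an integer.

6

drop 0:f onto floor
drop 1:a onto {0:f}
drop 2:d onto {1:a}
drop 3:c onto {2:d}
drop 4:b onto {2:d}
drop 5:f onto {3:c}
drop 6:a onto {5:f}
drop 7:a onto {6:a}
drop 8:a onto {7:a}
ground layer = {0:f}
drop-orders for the pieces not yet dropped (sum over which currently-grounded one goes next):
  1 to go: {4} 1  {8} 1
  2 to go: {4,8} 2  {7,8} 1
  3 to go: {4,7,8} 3  {6,7,8} 1
  4 to go: {4,6,7,8} 4  {5,6,7,8} 1
  5 to go: {3,5,6,7,8} 1  {4,5,6,7,8} 5
  6 to go: {3,4,5,6,7,8} 6
  7 to go: {2,3,4,5,6,7,8} 6
  if 0:f drops first: 6 orders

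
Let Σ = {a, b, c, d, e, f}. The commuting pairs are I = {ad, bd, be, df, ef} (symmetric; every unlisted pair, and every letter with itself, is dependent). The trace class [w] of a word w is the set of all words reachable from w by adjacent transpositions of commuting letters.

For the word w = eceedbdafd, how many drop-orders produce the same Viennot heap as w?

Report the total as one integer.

40

0(e) covers ∅
1(c) covers 0:e
2(e) covers 1:c
3(e) covers 2:e
4(d) covers 3:e
5(b) covers 1:c
6(d) covers 4:d
7(a) covers 3:e, 5:b
8(f) covers 7:a
9(d) covers 6:d
floor of heap: 0:e
completions by unplaced set U, small U first (add the entries for U minus each lowest piece of U):
  |U|=1: {8}:1  {9}:1
  |U|=2: {6,9}:1  {7,8}:1  {8,9}:2
  |U|=3: {4,6,9}:1  {5,7,8}:1  {6,8,9}:3  {7,8,9}:3
  |U|=4: {4,6,8,9}:4  {5,7,8,9}:4  {6,7,8,9}:6
  |U|=5: {4,6,7,8,9}:10  {5,6,7,8,9}:10
  |U|=6: {3,4,6,7,8,9}:10  {4,5,6,7,8,9}:20
  |U|=7: {2,3,4,6,7,8,9}:10  {3,4,5,6,7,8,9}:30
  |U|=8: {2,3,4,5,6,7,8,9}:40
  start at 0(e): 40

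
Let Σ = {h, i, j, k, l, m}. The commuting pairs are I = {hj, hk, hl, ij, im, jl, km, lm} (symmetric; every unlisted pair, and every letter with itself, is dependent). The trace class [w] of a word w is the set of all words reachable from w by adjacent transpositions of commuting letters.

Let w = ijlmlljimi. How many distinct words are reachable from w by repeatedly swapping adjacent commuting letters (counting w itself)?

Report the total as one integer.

#0=i has no predecessor
#1=j has no predecessor
#2=l depends on [0:i]
#3=m depends on [1:j]
#4=l depends on [2:l]
#5=l depends on [4:l]
#6=j depends on [3:m]
#7=i depends on [5:l]
#8=m depends on [6:j]
#9=i depends on [7:i]
sources: [0:i, 1:j]
N(rest) = Σ N(rest − s) over sources s of rest; N(one piece) = 1:
  size 1 → [8]=1  [9]=1
  size 2 → [6,8]=1  [7,9]=1  [8,9]=2
  size 3 → [3,6,8]=1  [5,7,9]=1  [6,8,9]=3  [7,8,9]=3
  size 4 → [1,3,6,8]=1  [3,6,8,9]=4  [4,5,7,9]=1  [5,7,8,9]=4  [6,7,8,9]=6
  size 5 → [1,3,6,8,9]=5  [2,4,5,7,9]=1  [3,6,7,8,9]=10  [4,5,7,8,9]=5  [5,6,7,8,9]=10
  size 6 → [0,2,4,5,7,9]=1  [1,3,6,7,8,9]=15  [2,4,5,7,8,9]=6  [3,5,6,7,8,9]=20  [4,5,6,7,8,9]=15
  size 7 → [0,2,4,5,7,8,9]=7  [1,3,5,6,7,8,9]=35  [2,4,5,6,7,8,9]=21  [3,4,5,6,7,8,9]=35
  size 8 → [0,2,4,5,6,7,8,9]=28  [1,3,4,5,6,7,8,9]=70  [2,3,4,5,6,7,8,9]=56
  first=0(i) contributes 126
  first=1(j) contributes 84
|[w]| = 210

210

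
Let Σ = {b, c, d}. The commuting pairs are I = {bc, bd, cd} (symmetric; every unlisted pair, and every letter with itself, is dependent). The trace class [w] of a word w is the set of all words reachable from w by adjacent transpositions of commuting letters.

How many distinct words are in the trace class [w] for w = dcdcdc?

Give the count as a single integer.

piece 0:d — minimal
piece 1:c — minimal
piece 2:d rests on {0:d}
piece 3:c rests on {1:c}
piece 4:d rests on {2:d}
piece 5:c rests on {3:c}
minimal pieces: {0:d, 1:c}
ways to finish when only these pieces remain (= sum over removing one remaining piece with nothing left below it):
  1 left: {4}→1  {5}→1
  2 left: {2,4}→1  {3,5}→1  {4,5}→2
  3 left: {0,2,4}→1  {1,3,5}→1  {2,4,5}→3  {3,4,5}→3
  4 left: {0,2,4,5}→4  {1,3,4,5}→4  {2,3,4,5}→6
  placing 0:d first → 10 extensions
  placing 1:c first → 10 extensions
total linear extensions = 20

20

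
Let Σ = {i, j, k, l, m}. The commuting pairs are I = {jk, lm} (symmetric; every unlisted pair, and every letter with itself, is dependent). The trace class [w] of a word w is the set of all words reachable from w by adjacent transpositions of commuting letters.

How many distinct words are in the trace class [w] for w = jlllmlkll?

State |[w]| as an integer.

5

0(j) covers ∅
1(l) covers 0:j
2(l) covers 1:l
3(l) covers 2:l
4(m) covers 0:j
5(l) covers 3:l
6(k) covers 4:m, 5:l
7(l) covers 6:k
8(l) covers 7:l
floor of heap: 0:j
completions by unplaced set U, small U first (add the entries for U minus each lowest piece of U):
  |U|=1: {8}:1
  |U|=2: {7,8}:1
  |U|=3: {6,7,8}:1
  |U|=4: {4,6,7,8}:1  {5,6,7,8}:1
  |U|=5: {3,5,6,7,8}:1  {4,5,6,7,8}:2
  |U|=6: {2,3,5,6,7,8}:1  {3,4,5,6,7,8}:3
  |U|=7: {1,2,3,5,6,7,8}:1  {2,3,4,5,6,7,8}:4
  start at 0(j): 5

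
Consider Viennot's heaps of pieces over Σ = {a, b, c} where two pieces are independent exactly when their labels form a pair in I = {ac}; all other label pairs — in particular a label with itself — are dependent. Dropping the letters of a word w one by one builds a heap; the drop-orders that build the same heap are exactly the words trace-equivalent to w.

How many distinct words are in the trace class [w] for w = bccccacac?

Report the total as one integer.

drop 0:b onto floor
drop 1:c onto {0:b}
drop 2:c onto {1:c}
drop 3:c onto {2:c}
drop 4:c onto {3:c}
drop 5:a onto {0:b}
drop 6:c onto {4:c}
drop 7:a onto {5:a}
drop 8:c onto {6:c}
ground layer = {0:b}
drop-orders for the pieces not yet dropped (sum over which currently-grounded one goes next):
  1 to go: {7} 1  {8} 1
  2 to go: {5,7} 1  {6,8} 1  {7,8} 2
  3 to go: {4,6,8} 1  {5,7,8} 3  {6,7,8} 3
  4 to go: {3,4,6,8} 1  {4,6,7,8} 4  {5,6,7,8} 6
  5 to go: {2,3,4,6,8} 1  {3,4,6,7,8} 5  {4,5,6,7,8} 10
  6 to go: {1,2,3,4,6,8} 1  {2,3,4,6,7,8} 6  {3,4,5,6,7,8} 15
  7 to go: {1,2,3,4,6,7,8} 7  {2,3,4,5,6,7,8} 21
  if 0:b drops first: 28 orders

28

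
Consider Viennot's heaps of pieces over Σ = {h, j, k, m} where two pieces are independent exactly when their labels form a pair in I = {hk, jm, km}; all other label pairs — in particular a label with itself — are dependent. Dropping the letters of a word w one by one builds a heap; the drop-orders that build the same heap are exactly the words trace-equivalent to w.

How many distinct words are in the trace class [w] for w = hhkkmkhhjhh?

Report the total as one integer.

#0=h has no predecessor
#1=h depends on [0:h]
#2=k has no predecessor
#3=k depends on [2:k]
#4=m depends on [1:h]
#5=k depends on [3:k]
#6=h depends on [4:m]
#7=h depends on [6:h]
#8=j depends on [5:k, 7:h]
#9=h depends on [8:j]
#10=h depends on [9:h]
sources: [0:h, 2:k]
N(rest) = Σ N(rest − s) over sources s of rest; N(one piece) = 1:
  size 1 → [10]=1
  size 2 → [9,10]=1
  size 3 → [8,9,10]=1
  size 4 → [5,8,9,10]=1  [7,8,9,10]=1
  size 5 → [3,5,8,9,10]=1  [5,7,8,9,10]=2  [6,7,8,9,10]=1
  size 6 → [2,3,5,8,9,10]=1  [3,5,7,8,9,10]=3  [4,6,7,8,9,10]=1  [5,6,7,8,9,10]=3
  size 7 → [1,4,6,7,8,9,10]=1  [2,3,5,7,8,9,10]=4  [3,5,6,7,8,9,10]=6  [4,5,6,7,8,9,10]=4
  size 8 → [0,1,4,6,7,8,9,10]=1  [1,4,5,6,7,8,9,10]=5  [2,3,5,6,7,8,9,10]=10  [3,4,5,6,7,8,9,10]=10
  size 9 → [0,1,4,5,6,7,8,9,10]=6  [1,3,4,5,6,7,8,9,10]=15  [2,3,4,5,6,7,8,9,10]=20
  first=0(h) contributes 35
  first=2(k) contributes 21
|[w]| = 56

56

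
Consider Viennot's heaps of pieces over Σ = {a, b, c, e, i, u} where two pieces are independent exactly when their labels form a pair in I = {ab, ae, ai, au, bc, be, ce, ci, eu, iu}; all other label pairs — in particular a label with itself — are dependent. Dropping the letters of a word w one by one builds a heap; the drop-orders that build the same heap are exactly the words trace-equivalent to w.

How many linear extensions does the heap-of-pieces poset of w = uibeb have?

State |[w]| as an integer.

7

drop 0:u onto floor
drop 1:i onto floor
drop 2:b onto {0:u, 1:i}
drop 3:e onto {1:i}
drop 4:b onto {2:b}
ground layer = {0:u, 1:i}
drop-orders for the pieces not yet dropped (sum over which currently-grounded one goes next):
  1 to go: {3} 1  {4} 1
  2 to go: {2,4} 1  {3,4} 2
  3 to go: {0,2,4} 1  {2,3,4} 3
  if 0:u drops first: 3 orders
  if 1:i drops first: 4 orders
heap linearizations: 7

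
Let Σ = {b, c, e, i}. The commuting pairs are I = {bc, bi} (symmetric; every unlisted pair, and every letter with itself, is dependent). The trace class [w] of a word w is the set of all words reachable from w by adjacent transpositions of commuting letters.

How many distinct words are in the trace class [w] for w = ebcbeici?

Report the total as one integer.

drop 0:e onto floor
drop 1:b onto {0:e}
drop 2:c onto {0:e}
drop 3:b onto {1:b}
drop 4:e onto {2:c, 3:b}
drop 5:i onto {4:e}
drop 6:c onto {5:i}
drop 7:i onto {6:c}
ground layer = {0:e}
drop-orders for the pieces not yet dropped (sum over which currently-grounded one goes next):
  1 to go: {7} 1
  2 to go: {6,7} 1
  3 to go: {5,6,7} 1
  4 to go: {4,5,6,7} 1
  5 to go: {2,4,5,6,7} 1  {3,4,5,6,7} 1
  6 to go: {1,3,4,5,6,7} 1  {2,3,4,5,6,7} 2
  if 0:e drops first: 3 orders

3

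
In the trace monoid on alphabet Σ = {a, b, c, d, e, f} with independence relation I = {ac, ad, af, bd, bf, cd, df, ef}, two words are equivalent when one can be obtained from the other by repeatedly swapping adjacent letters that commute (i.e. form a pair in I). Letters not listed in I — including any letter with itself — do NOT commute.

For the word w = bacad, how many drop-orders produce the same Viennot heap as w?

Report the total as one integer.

15

#0=b has no predecessor
#1=a depends on [0:b]
#2=c depends on [0:b]
#3=a depends on [1:a]
#4=d has no predecessor
sources: [0:b, 4:d]
N(rest) = Σ N(rest − s) over sources s of rest; N(one piece) = 1:
  size 1 → [2]=1  [3]=1  [4]=1
  size 2 → [1,3]=1  [2,3]=2  [2,4]=2  [3,4]=2
  size 3 → [1,2,3]=3  [1,3,4]=3  [2,3,4]=6
  first=0(b) contributes 12
  first=4(d) contributes 3
|[w]| = 15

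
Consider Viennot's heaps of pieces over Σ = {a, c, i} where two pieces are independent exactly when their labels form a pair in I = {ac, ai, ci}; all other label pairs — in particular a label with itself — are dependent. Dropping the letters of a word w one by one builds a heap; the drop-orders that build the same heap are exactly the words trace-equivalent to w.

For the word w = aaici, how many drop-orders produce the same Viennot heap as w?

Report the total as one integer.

piece 0:a — minimal
piece 1:a rests on {0:a}
piece 2:i — minimal
piece 3:c — minimal
piece 4:i rests on {2:i}
minimal pieces: {0:a, 2:i, 3:c}
ways to finish when only these pieces remain (= sum over removing one remaining piece with nothing left below it):
  1 left: {1}→1  {3}→1  {4}→1
  2 left: {0,1}→1  {1,3}→2  {1,4}→2  {2,4}→1  {3,4}→2
  3 left: {0,1,3}→3  {0,1,4}→3  {1,2,4}→3  {1,3,4}→6  {2,3,4}→3
  placing 0:a first → 12 extensions
  placing 2:i first → 12 extensions
  placing 3:c first → 6 extensions
total linear extensions = 30

30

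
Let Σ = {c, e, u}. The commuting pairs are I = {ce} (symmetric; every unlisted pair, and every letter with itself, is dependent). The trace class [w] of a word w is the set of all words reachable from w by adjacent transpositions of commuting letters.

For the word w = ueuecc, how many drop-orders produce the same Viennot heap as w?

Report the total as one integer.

#0=u has no predecessor
#1=e depends on [0:u]
#2=u depends on [1:e]
#3=e depends on [2:u]
#4=c depends on [2:u]
#5=c depends on [4:c]
sources: [0:u]
N(rest) = Σ N(rest − s) over sources s of rest; N(one piece) = 1:
  size 1 → [3]=1  [5]=1
  size 2 → [3,5]=2  [4,5]=1
  size 3 → [3,4,5]=3
  size 4 → [2,3,4,5]=3
  first=0(u) contributes 3

3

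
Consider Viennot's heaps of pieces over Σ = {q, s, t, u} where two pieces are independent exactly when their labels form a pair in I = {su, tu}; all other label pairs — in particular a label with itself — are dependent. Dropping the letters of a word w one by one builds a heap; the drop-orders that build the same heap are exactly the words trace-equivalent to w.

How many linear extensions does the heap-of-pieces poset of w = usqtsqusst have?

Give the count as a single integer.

8

#0=u has no predecessor
#1=s has no predecessor
#2=q depends on [0:u, 1:s]
#3=t depends on [2:q]
#4=s depends on [3:t]
#5=q depends on [4:s]
#6=u depends on [5:q]
#7=s depends on [5:q]
#8=s depends on [7:s]
#9=t depends on [8:s]
sources: [0:u, 1:s]
N(rest) = Σ N(rest − s) over sources s of rest; N(one piece) = 1:
  size 1 → [6]=1  [9]=1
  size 2 → [6,9]=2  [8,9]=1
  size 3 → [6,8,9]=3  [7,8,9]=1
  size 4 → [6,7,8,9]=4
  size 5 → [5,6,7,8,9]=4
  size 6 → [4,5,6,7,8,9]=4
  size 7 → [3,4,5,6,7,8,9]=4
  size 8 → [2,3,4,5,6,7,8,9]=4
  first=0(u) contributes 4
  first=1(s) contributes 4
|[w]| = 8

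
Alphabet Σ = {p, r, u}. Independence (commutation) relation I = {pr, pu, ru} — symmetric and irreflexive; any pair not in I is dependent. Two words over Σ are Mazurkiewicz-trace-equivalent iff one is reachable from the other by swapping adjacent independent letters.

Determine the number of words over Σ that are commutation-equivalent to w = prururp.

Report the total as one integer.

piece 0:p — minimal
piece 1:r — minimal
piece 2:u — minimal
piece 3:r rests on {1:r}
piece 4:u rests on {2:u}
piece 5:r rests on {3:r}
piece 6:p rests on {0:p}
minimal pieces: {0:p, 1:r, 2:u}
ways to finish when only these pieces remain (= sum over removing one remaining piece with nothing left below it):
  1 left: {4}→1  {5}→1  {6}→1
  2 left: {0,6}→1  {2,4}→1  {3,5}→1  {4,5}→2  {4,6}→2  {5,6}→2
  3 left: {0,4,6}→3  {0,5,6}→3  {1,3,5}→1  {2,4,5}→3  {2,4,6}→3  {3,4,5}→3  {3,5,6}→3  {4,5,6}→6
  4 left: {0,2,4,6}→6  {0,3,5,6}→6  {0,4,5,6}→12  {1,3,4,5}→4  {1,3,5,6}→4  {2,3,4,5}→6  {2,4,5,6}→12  {3,4,5,6}→12
  5 left: {0,1,3,5,6}→10  {0,2,4,5,6}→30  {0,3,4,5,6}→30  {1,2,3,4,5}→10  {1,3,4,5,6}→20  {2,3,4,5,6}→30
  placing 0:p first → 60 extensions
  placing 1:r first → 90 extensions
  placing 2:u first → 60 extensions
total linear extensions = 210

210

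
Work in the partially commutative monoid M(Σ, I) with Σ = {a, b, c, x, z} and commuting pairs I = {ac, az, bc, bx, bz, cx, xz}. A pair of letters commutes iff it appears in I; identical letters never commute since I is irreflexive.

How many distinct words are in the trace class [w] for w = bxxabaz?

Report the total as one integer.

21

#0=b has no predecessor
#1=x has no predecessor
#2=x depends on [1:x]
#3=a depends on [0:b, 2:x]
#4=b depends on [3:a]
#5=a depends on [4:b]
#6=z has no predecessor
sources: [0:b, 1:x, 6:z]
N(rest) = Σ N(rest − s) over sources s of rest; N(one piece) = 1:
  size 1 → [5]=1  [6]=1
  size 2 → [4,5]=1  [5,6]=2
  size 3 → [3,4,5]=1  [4,5,6]=3
  size 4 → [0,3,4,5]=1  [2,3,4,5]=1  [3,4,5,6]=4
  size 5 → [0,2,3,4,5]=2  [0,3,4,5,6]=5  [1,2,3,4,5]=1  [2,3,4,5,6]=5
  first=0(b) contributes 6
  first=1(x) contributes 12
  first=6(z) contributes 3
|[w]| = 21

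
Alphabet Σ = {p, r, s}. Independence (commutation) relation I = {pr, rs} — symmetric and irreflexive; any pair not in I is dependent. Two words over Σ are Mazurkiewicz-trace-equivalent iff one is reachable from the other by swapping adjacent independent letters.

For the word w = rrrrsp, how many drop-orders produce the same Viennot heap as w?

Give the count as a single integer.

15

drop 0:r onto floor
drop 1:r onto {0:r}
drop 2:r onto {1:r}
drop 3:r onto {2:r}
drop 4:s onto floor
drop 5:p onto {4:s}
ground layer = {0:r, 4:s}
drop-orders for the pieces not yet dropped (sum over which currently-grounded one goes next):
  1 to go: {3} 1  {5} 1
  2 to go: {2,3} 1  {3,5} 2  {4,5} 1
  3 to go: {1,2,3} 1  {2,3,5} 3  {3,4,5} 3
  4 to go: {0,1,2,3} 1  {1,2,3,5} 4  {2,3,4,5} 6
  if 0:r drops first: 10 orders
  if 4:s drops first: 5 orders
heap linearizations: 15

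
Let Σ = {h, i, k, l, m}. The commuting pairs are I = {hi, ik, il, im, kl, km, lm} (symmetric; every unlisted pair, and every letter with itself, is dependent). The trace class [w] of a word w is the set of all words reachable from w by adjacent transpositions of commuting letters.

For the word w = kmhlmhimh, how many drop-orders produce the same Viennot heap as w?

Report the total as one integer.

#0=k has no predecessor
#1=m has no predecessor
#2=h depends on [0:k, 1:m]
#3=l depends on [2:h]
#4=m depends on [2:h]
#5=h depends on [3:l, 4:m]
#6=i has no predecessor
#7=m depends on [5:h]
#8=h depends on [7:m]
sources: [0:k, 1:m, 6:i]
N(rest) = Σ N(rest − s) over sources s of rest; N(one piece) = 1:
  size 1 → [6]=1  [8]=1
  size 2 → [6,8]=2  [7,8]=1
  size 3 → [5,7,8]=1  [6,7,8]=3
  size 4 → [3,5,7,8]=1  [4,5,7,8]=1  [5,6,7,8]=4
  size 5 → [3,4,5,7,8]=2  [3,5,6,7,8]=5  [4,5,6,7,8]=5
  size 6 → [2,3,4,5,7,8]=2  [3,4,5,6,7,8]=12
  size 7 → [0,2,3,4,5,7,8]=2  [1,2,3,4,5,7,8]=2  [2,3,4,5,6,7,8]=14
  first=0(k) contributes 16
  first=1(m) contributes 16
  first=6(i) contributes 4
|[w]| = 36

36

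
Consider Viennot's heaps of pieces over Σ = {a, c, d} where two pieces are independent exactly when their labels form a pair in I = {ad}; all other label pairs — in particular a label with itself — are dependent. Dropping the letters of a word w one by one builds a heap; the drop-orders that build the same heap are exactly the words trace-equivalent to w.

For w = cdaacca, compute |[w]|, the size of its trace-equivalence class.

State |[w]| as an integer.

0(c) covers ∅
1(d) covers 0:c
2(a) covers 0:c
3(a) covers 2:a
4(c) covers 1:d, 3:a
5(c) covers 4:c
6(a) covers 5:c
floor of heap: 0:c
completions by unplaced set U, small U first (add the entries for U minus each lowest piece of U):
  |U|=1: {6}:1
  |U|=2: {5,6}:1
  |U|=3: {4,5,6}:1
  |U|=4: {1,4,5,6}:1  {3,4,5,6}:1
  |U|=5: {1,3,4,5,6}:2  {2,3,4,5,6}:1
  start at 0(c): 3

3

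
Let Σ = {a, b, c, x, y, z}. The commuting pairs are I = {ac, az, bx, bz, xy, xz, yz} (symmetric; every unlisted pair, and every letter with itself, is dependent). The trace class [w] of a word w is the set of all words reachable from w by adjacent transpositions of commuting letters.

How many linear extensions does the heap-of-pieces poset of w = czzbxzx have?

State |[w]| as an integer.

0(c) covers ∅
1(z) covers 0:c
2(z) covers 1:z
3(b) covers 0:c
4(x) covers 0:c
5(z) covers 2:z
6(x) covers 4:x
floor of heap: 0:c
completions by unplaced set U, small U first (add the entries for U minus each lowest piece of U):
  |U|=1: {3}:1  {5}:1  {6}:1
  |U|=2: {2,5}:1  {3,5}:2  {3,6}:2  {4,6}:1  {5,6}:2
  |U|=3: {1,2,5}:1  {2,3,5}:3  {2,5,6}:3  {3,4,6}:3  {3,5,6}:6  {4,5,6}:3
  |U|=4: {1,2,3,5}:4  {1,2,5,6}:4  {2,3,5,6}:12  {2,4,5,6}:6  {3,4,5,6}:12
  |U|=5: {1,2,3,5,6}:20  {1,2,4,5,6}:10  {2,3,4,5,6}:30
  start at 0(c): 60

60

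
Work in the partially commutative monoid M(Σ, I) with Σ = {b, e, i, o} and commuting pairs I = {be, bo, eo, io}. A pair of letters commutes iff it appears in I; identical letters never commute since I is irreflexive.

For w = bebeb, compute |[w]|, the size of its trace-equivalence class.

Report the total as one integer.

piece 0:b — minimal
piece 1:e — minimal
piece 2:b rests on {0:b}
piece 3:e rests on {1:e}
piece 4:b rests on {2:b}
minimal pieces: {0:b, 1:e}
ways to finish when only these pieces remain (= sum over removing one remaining piece with nothing left below it):
  1 left: {3}→1  {4}→1
  2 left: {1,3}→1  {2,4}→1  {3,4}→2
  3 left: {0,2,4}→1  {1,3,4}→3  {2,3,4}→3
  placing 0:b first → 6 extensions
  placing 1:e first → 4 extensions
total linear extensions = 10

10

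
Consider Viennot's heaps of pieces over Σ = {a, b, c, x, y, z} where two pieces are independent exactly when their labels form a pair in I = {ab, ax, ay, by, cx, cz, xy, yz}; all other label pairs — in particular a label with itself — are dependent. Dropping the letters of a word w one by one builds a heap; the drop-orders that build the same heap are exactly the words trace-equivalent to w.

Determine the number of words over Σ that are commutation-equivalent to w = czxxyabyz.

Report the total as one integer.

#0=c has no predecessor
#1=z has no predecessor
#2=x depends on [1:z]
#3=x depends on [2:x]
#4=y depends on [0:c]
#5=a depends on [0:c, 1:z]
#6=b depends on [0:c, 3:x]
#7=y depends on [4:y]
#8=z depends on [5:a, 6:b]
sources: [0:c, 1:z]
N(rest) = Σ N(rest − s) over sources s of rest; N(one piece) = 1:
  size 1 → [7]=1  [8]=1
  size 2 → [4,7]=1  [5,8]=1  [6,8]=1  [7,8]=2
  size 3 → [3,6,8]=1  [4,7,8]=3  [5,6,8]=2  [5,7,8]=3  [6,7,8]=3
  size 4 → [2,3,6,8]=1  [3,5,6,8]=3  [3,6,7,8]=4  [4,5,7,8]=6  [4,6,7,8]=6  [5,6,7,8]=8
  size 5 → [2,3,5,6,8]=4  [2,3,6,7,8]=5  [3,4,6,7,8]=10  [3,5,6,7,8]=15  [4,5,6,7,8]=20
  size 6 → [0,4,5,6,7,8]=20  [1,2,3,5,6,8]=4  [2,3,4,6,7,8]=15  [2,3,5,6,7,8]=24  [3,4,5,6,7,8]=45
  size 7 → [0,3,4,5,6,7,8]=65  [1,2,3,5,6,7,8]=28  [2,3,4,5,6,7,8]=84
  first=0(c) contributes 112
  first=1(z) contributes 149
|[w]| = 261

261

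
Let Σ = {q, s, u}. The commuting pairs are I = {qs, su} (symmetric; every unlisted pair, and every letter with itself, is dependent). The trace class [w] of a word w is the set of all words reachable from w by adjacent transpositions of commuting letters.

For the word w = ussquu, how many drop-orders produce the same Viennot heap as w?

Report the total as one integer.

15

#0=u has no predecessor
#1=s has no predecessor
#2=s depends on [1:s]
#3=q depends on [0:u]
#4=u depends on [3:q]
#5=u depends on [4:u]
sources: [0:u, 1:s]
N(rest) = Σ N(rest − s) over sources s of rest; N(one piece) = 1:
  size 1 → [2]=1  [5]=1
  size 2 → [1,2]=1  [2,5]=2  [4,5]=1
  size 3 → [1,2,5]=3  [2,4,5]=3  [3,4,5]=1
  size 4 → [0,3,4,5]=1  [1,2,4,5]=6  [2,3,4,5]=4
  first=0(u) contributes 10
  first=1(s) contributes 5
|[w]| = 15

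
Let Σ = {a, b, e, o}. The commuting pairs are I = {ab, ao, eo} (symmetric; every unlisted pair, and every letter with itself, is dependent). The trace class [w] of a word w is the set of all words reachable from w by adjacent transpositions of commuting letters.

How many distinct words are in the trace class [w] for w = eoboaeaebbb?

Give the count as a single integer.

22

#0=e has no predecessor
#1=o has no predecessor
#2=b depends on [0:e, 1:o]
#3=o depends on [2:b]
#4=a depends on [0:e]
#5=e depends on [2:b, 4:a]
#6=a depends on [5:e]
#7=e depends on [6:a]
#8=b depends on [3:o, 7:e]
#9=b depends on [8:b]
#10=b depends on [9:b]
sources: [0:e, 1:o]
N(rest) = Σ N(rest − s) over sources s of rest; N(one piece) = 1:
  size 1 → [10]=1
  size 2 → [9,10]=1
  size 3 → [8,9,10]=1
  size 4 → [3,8,9,10]=1  [7,8,9,10]=1
  size 5 → [3,7,8,9,10]=2  [6,7,8,9,10]=1
  size 6 → [3,6,7,8,9,10]=3  [5,6,7,8,9,10]=1
  size 7 → [3,5,6,7,8,9,10]=4  [4,5,6,7,8,9,10]=1
  size 8 → [2,3,5,6,7,8,9,10]=4  [3,4,5,6,7,8,9,10]=5
  size 9 → [1,2,3,5,6,7,8,9,10]=4  [2,3,4,5,6,7,8,9,10]=9
  first=0(e) contributes 13
  first=1(o) contributes 9
|[w]| = 22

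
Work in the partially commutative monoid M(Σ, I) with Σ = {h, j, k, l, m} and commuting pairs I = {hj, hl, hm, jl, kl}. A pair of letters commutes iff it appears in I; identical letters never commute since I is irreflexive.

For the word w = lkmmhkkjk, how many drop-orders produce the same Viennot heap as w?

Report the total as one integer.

#0=l has no predecessor
#1=k has no predecessor
#2=m depends on [0:l, 1:k]
#3=m depends on [2:m]
#4=h depends on [1:k]
#5=k depends on [3:m, 4:h]
#6=k depends on [5:k]
#7=j depends on [6:k]
#8=k depends on [7:j]
sources: [0:l, 1:k]
N(rest) = Σ N(rest − s) over sources s of rest; N(one piece) = 1:
  size 1 → [8]=1
  size 2 → [7,8]=1
  size 3 → [6,7,8]=1
  size 4 → [5,6,7,8]=1
  size 5 → [3,5,6,7,8]=1  [4,5,6,7,8]=1
  size 6 → [2,3,5,6,7,8]=1  [3,4,5,6,7,8]=2
  size 7 → [0,2,3,5,6,7,8]=1  [2,3,4,5,6,7,8]=3
  first=0(l) contributes 3
  first=1(k) contributes 4
|[w]| = 7

7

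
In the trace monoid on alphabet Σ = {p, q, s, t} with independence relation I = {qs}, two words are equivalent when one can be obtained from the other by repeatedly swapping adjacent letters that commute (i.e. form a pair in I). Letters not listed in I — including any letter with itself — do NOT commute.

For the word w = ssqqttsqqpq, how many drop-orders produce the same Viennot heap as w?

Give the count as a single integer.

18

piece 0:s — minimal
piece 1:s rests on {0:s}
piece 2:q — minimal
piece 3:q rests on {2:q}
piece 4:t rests on {1:s, 3:q}
piece 5:t rests on {4:t}
piece 6:s rests on {5:t}
piece 7:q rests on {5:t}
piece 8:q rests on {7:q}
piece 9:p rests on {6:s, 8:q}
piece 10:q rests on {9:p}
minimal pieces: {0:s, 2:q}
ways to finish when only these pieces remain (= sum over removing one remaining piece with nothing left below it):
  1 left: {10}→1
  2 left: {9,10}→1
  3 left: {6,9,10}→1  {8,9,10}→1
  4 left: {6,8,9,10}→2  {7,8,9,10}→1
  5 left: {6,7,8,9,10}→3
  6 left: {5,6,7,8,9,10}→3
  7 left: {4,5,6,7,8,9,10}→3
  8 left: {1,4,5,6,7,8,9,10}→3  {3,4,5,6,7,8,9,10}→3
  9 left: {0,1,4,5,6,7,8,9,10}→3  {1,3,4,5,6,7,8,9,10}→6  {2,3,4,5,6,7,8,9,10}→3
  placing 0:s first → 9 extensions
  placing 2:q first → 9 extensions
total linear extensions = 18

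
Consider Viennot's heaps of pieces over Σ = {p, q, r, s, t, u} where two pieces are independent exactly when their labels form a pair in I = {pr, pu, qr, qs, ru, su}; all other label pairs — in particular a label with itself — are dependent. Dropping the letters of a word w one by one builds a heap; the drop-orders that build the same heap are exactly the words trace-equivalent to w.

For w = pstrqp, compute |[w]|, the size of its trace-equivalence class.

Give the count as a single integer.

#0=p has no predecessor
#1=s depends on [0:p]
#2=t depends on [1:s]
#3=r depends on [2:t]
#4=q depends on [2:t]
#5=p depends on [4:q]
sources: [0:p]
N(rest) = Σ N(rest − s) over sources s of rest; N(one piece) = 1:
  size 1 → [3]=1  [5]=1
  size 2 → [3,5]=2  [4,5]=1
  size 3 → [3,4,5]=3
  size 4 → [2,3,4,5]=3
  first=0(p) contributes 3

3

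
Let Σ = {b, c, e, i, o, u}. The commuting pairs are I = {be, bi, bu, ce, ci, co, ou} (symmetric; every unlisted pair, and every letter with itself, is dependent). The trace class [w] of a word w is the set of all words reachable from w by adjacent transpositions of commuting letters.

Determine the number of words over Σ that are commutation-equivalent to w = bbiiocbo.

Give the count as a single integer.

16

#0=b has no predecessor
#1=b depends on [0:b]
#2=i has no predecessor
#3=i depends on [2:i]
#4=o depends on [1:b, 3:i]
#5=c depends on [1:b]
#6=b depends on [4:o, 5:c]
#7=o depends on [6:b]
sources: [0:b, 2:i]
N(rest) = Σ N(rest − s) over sources s of rest; N(one piece) = 1:
  size 1 → [7]=1
  size 2 → [6,7]=1
  size 3 → [4,6,7]=1  [5,6,7]=1
  size 4 → [3,4,6,7]=1  [4,5,6,7]=2
  size 5 → [1,4,5,6,7]=2  [2,3,4,6,7]=1  [3,4,5,6,7]=3
  size 6 → [0,1,4,5,6,7]=2  [1,3,4,5,6,7]=5  [2,3,4,5,6,7]=4
  first=0(b) contributes 9
  first=2(i) contributes 7
|[w]| = 16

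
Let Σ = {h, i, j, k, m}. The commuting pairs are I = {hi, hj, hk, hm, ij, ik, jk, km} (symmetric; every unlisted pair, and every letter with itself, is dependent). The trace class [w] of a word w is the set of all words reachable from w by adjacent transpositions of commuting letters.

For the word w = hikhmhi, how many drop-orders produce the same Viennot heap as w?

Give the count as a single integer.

140

drop 0:h onto floor
drop 1:i onto floor
drop 2:k onto floor
drop 3:h onto {0:h}
drop 4:m onto {1:i}
drop 5:h onto {3:h}
drop 6:i onto {4:m}
ground layer = {0:h, 1:i, 2:k}
drop-orders for the pieces not yet dropped (sum over which currently-grounded one goes next):
  1 to go: {2} 1  {5} 1  {6} 1
  2 to go: {2,5} 2  {2,6} 2  {3,5} 1  {4,6} 1  {5,6} 2
  3 to go: {0,3,5} 1  {1,4,6} 1  {2,3,5} 3  {2,4,6} 3  {2,5,6} 6  {3,5,6} 3  {4,5,6} 3
  4 to go: {0,2,3,5} 4  {0,3,5,6} 4  {1,2,4,6} 4  {1,4,5,6} 4  {2,3,5,6} 12  {2,4,5,6} 12  {3,4,5,6} 6
  5 to go: {0,2,3,5,6} 20  {0,3,4,5,6} 10  {1,2,4,5,6} 20  {1,3,4,5,6} 10  {2,3,4,5,6} 30
  if 0:h drops first: 60 orders
  if 1:i drops first: 60 orders
  if 2:k drops first: 20 orders
heap linearizations: 140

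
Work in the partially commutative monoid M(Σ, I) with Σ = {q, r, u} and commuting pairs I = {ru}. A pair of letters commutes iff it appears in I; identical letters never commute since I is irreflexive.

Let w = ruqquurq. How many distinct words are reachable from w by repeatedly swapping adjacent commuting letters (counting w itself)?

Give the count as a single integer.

0(r) covers ∅
1(u) covers ∅
2(q) covers 0:r, 1:u
3(q) covers 2:q
4(u) covers 3:q
5(u) covers 4:u
6(r) covers 3:q
7(q) covers 5:u, 6:r
floor of heap: 0:r, 1:u
completions by unplaced set U, small U first (add the entries for U minus each lowest piece of U):
  |U|=1: {7}:1
  |U|=2: {5,7}:1  {6,7}:1
  |U|=3: {4,5,7}:1  {5,6,7}:2
  |U|=4: {4,5,6,7}:3
  |U|=5: {3,4,5,6,7}:3
  |U|=6: {2,3,4,5,6,7}:3
  start at 0(r): 3
  start at 1(u): 3
sum over floor = 6

6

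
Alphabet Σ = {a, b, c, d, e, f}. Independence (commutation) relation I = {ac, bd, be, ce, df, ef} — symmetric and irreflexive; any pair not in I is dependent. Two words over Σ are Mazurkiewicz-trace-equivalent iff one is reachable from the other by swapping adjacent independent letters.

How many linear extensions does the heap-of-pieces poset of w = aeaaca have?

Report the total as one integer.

0(a) covers ∅
1(e) covers 0:a
2(a) covers 1:e
3(a) covers 2:a
4(c) covers ∅
5(a) covers 3:a
floor of heap: 0:a, 4:c
completions by unplaced set U, small U first (add the entries for U minus each lowest piece of U):
  |U|=1: {4}:1  {5}:1
  |U|=2: {3,5}:1  {4,5}:2
  |U|=3: {2,3,5}:1  {3,4,5}:3
  |U|=4: {1,2,3,5}:1  {2,3,4,5}:4
  start at 0(a): 5
  start at 4(c): 1
sum over floor = 6

6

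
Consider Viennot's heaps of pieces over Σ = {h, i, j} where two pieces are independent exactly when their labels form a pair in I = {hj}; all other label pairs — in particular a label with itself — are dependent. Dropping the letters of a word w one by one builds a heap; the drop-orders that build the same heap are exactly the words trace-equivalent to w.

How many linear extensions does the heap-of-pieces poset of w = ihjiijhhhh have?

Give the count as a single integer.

10

0(i) covers ∅
1(h) covers 0:i
2(j) covers 0:i
3(i) covers 1:h, 2:j
4(i) covers 3:i
5(j) covers 4:i
6(h) covers 4:i
7(h) covers 6:h
8(h) covers 7:h
9(h) covers 8:h
floor of heap: 0:i
completions by unplaced set U, small U first (add the entries for U minus each lowest piece of U):
  |U|=1: {5}:1  {9}:1
  |U|=2: {5,9}:2  {8,9}:1
  |U|=3: {5,8,9}:3  {7,8,9}:1
  |U|=4: {5,7,8,9}:4  {6,7,8,9}:1
  |U|=5: {5,6,7,8,9}:5
  |U|=6: {4,5,6,7,8,9}:5
  |U|=7: {3,4,5,6,7,8,9}:5
  |U|=8: {1,3,4,5,6,7,8,9}:5  {2,3,4,5,6,7,8,9}:5
  start at 0(i): 10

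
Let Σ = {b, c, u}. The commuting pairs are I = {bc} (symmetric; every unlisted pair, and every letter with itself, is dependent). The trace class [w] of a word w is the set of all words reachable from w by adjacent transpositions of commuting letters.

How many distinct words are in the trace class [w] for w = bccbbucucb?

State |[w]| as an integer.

#0=b has no predecessor
#1=c has no predecessor
#2=c depends on [1:c]
#3=b depends on [0:b]
#4=b depends on [3:b]
#5=u depends on [2:c, 4:b]
#6=c depends on [5:u]
#7=u depends on [6:c]
#8=c depends on [7:u]
#9=b depends on [7:u]
sources: [0:b, 1:c]
N(rest) = Σ N(rest − s) over sources s of rest; N(one piece) = 1:
  size 1 → [8]=1  [9]=1
  size 2 → [8,9]=2
  size 3 → [7,8,9]=2
  size 4 → [6,7,8,9]=2
  size 5 → [5,6,7,8,9]=2
  size 6 → [2,5,6,7,8,9]=2  [4,5,6,7,8,9]=2
  size 7 → [1,2,5,6,7,8,9]=2  [2,4,5,6,7,8,9]=4  [3,4,5,6,7,8,9]=2
  size 8 → [0,3,4,5,6,7,8,9]=2  [1,2,4,5,6,7,8,9]=6  [2,3,4,5,6,7,8,9]=6
  first=0(b) contributes 12
  first=1(c) contributes 8
|[w]| = 20

20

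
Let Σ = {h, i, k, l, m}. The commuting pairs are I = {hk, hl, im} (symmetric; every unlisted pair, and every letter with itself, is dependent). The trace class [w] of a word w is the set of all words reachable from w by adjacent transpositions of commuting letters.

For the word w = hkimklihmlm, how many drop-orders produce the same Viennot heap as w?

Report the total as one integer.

0(h) covers ∅
1(k) covers ∅
2(i) covers 0:h, 1:k
3(m) covers 0:h, 1:k
4(k) covers 2:i, 3:m
5(l) covers 4:k
6(i) covers 5:l
7(h) covers 6:i
8(m) covers 7:h
9(l) covers 8:m
10(m) covers 9:l
floor of heap: 0:h, 1:k
completions by unplaced set U, small U first (add the entries for U minus each lowest piece of U):
  |U|=1: {10}:1
  |U|=2: {9,10}:1
  |U|=3: {8,9,10}:1
  |U|=4: {7,8,9,10}:1
  |U|=5: {6,7,8,9,10}:1
  |U|=6: {5,6,7,8,9,10}:1
  |U|=7: {4,5,6,7,8,9,10}:1
  |U|=8: {2,4,5,6,7,8,9,10}:1  {3,4,5,6,7,8,9,10}:1
  |U|=9: {2,3,4,5,6,7,8,9,10}:2
  start at 0(h): 2
  start at 1(k): 2
sum over floor = 4

4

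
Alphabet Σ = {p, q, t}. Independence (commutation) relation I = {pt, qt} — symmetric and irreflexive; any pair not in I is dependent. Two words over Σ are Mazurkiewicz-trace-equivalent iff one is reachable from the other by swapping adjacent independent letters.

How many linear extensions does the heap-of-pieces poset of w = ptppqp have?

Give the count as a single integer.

piece 0:p — minimal
piece 1:t — minimal
piece 2:p rests on {0:p}
piece 3:p rests on {2:p}
piece 4:q rests on {3:p}
piece 5:p rests on {4:q}
minimal pieces: {0:p, 1:t}
ways to finish when only these pieces remain (= sum over removing one remaining piece with nothing left below it):
  1 left: {1}→1  {5}→1
  2 left: {1,5}→2  {4,5}→1
  3 left: {1,4,5}→3  {3,4,5}→1
  4 left: {1,3,4,5}→4  {2,3,4,5}→1
  placing 0:p first → 5 extensions
  placing 1:t first → 1 extensions
total linear extensions = 6

6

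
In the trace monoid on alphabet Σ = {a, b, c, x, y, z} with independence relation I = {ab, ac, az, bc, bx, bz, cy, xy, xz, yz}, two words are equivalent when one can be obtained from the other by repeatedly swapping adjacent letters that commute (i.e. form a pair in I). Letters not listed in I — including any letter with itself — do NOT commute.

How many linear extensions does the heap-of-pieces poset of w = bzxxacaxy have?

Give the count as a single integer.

drop 0:b onto floor
drop 1:z onto floor
drop 2:x onto floor
drop 3:x onto {2:x}
drop 4:a onto {3:x}
drop 5:c onto {1:z, 3:x}
drop 6:a onto {4:a}
drop 7:x onto {5:c, 6:a}
drop 8:y onto {0:b, 6:a}
ground layer = {0:b, 1:z, 2:x}
drop-orders for the pieces not yet dropped (sum over which currently-grounded one goes next):
  1 to go: {7} 1  {8} 1
  2 to go: {0,8} 1  {5,7} 1  {7,8} 2
  3 to go: {0,7,8} 3  {1,5,7} 1  {5,7,8} 3  {6,7,8} 2
  4 to go: {0,5,7,8} 6  {0,6,7,8} 5  {1,5,7,8} 4  {4,6,7,8} 2  {5,6,7,8} 5
  5 to go: {0,1,5,7,8} 10  {0,4,6,7,8} 7  {0,5,6,7,8} 16  {1,5,6,7,8} 9  {4,5,6,7,8} 7
  6 to go: {0,1,5,6,7,8} 35  {0,4,5,6,7,8} 30  {1,4,5,6,7,8} 16  {3,4,5,6,7,8} 7
  7 to go: {0,1,4,5,6,7,8} 81  {0,3,4,5,6,7,8} 37  {1,3,4,5,6,7,8} 23  {2,3,4,5,6,7,8} 7
  if 0:b drops first: 30 orders
  if 1:z drops first: 44 orders
  if 2:x drops first: 141 orders
heap linearizations: 215

215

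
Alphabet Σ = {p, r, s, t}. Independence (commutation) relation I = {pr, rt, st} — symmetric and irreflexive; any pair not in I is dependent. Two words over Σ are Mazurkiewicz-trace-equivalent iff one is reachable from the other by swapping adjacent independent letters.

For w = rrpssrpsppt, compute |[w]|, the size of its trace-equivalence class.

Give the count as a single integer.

#0=r has no predecessor
#1=r depends on [0:r]
#2=p has no predecessor
#3=s depends on [1:r, 2:p]
#4=s depends on [3:s]
#5=r depends on [4:s]
#6=p depends on [4:s]
#7=s depends on [5:r, 6:p]
#8=p depends on [7:s]
#9=p depends on [8:p]
#10=t depends on [9:p]
sources: [0:r, 2:p]
N(rest) = Σ N(rest − s) over sources s of rest; N(one piece) = 1:
  size 1 → [10]=1
  size 2 → [9,10]=1
  size 3 → [8,9,10]=1
  size 4 → [7,8,9,10]=1
  size 5 → [5,7,8,9,10]=1  [6,7,8,9,10]=1
  size 6 → [5,6,7,8,9,10]=2
  size 7 → [4,5,6,7,8,9,10]=2
  size 8 → [3,4,5,6,7,8,9,10]=2
  size 9 → [1,3,4,5,6,7,8,9,10]=2  [2,3,4,5,6,7,8,9,10]=2
  first=0(r) contributes 4
  first=2(p) contributes 2
|[w]| = 6

6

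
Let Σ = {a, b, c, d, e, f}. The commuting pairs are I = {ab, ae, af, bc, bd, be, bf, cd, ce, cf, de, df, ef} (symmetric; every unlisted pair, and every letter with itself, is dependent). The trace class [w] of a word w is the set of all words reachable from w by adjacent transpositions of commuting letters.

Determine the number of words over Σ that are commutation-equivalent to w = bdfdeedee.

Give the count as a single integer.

2520

piece 0:b — minimal
piece 1:d — minimal
piece 2:f — minimal
piece 3:d rests on {1:d}
piece 4:e — minimal
piece 5:e rests on {4:e}
piece 6:d rests on {3:d}
piece 7:e rests on {5:e}
piece 8:e rests on {7:e}
minimal pieces: {0:b, 1:d, 2:f, 4:e}
ways to finish when only these pieces remain (= sum over removing one remaining piece with nothing left below it):
  1 left: {0}→1  {2}→1  {6}→1  {8}→1
  2 left: {0,2}→2  {0,6}→2  {0,8}→2  {2,6}→2  {2,8}→2  {3,6}→1  {6,8}→2  {7,8}→1
  3 left: {0,2,6}→6  {0,2,8}→6  {0,3,6}→3  {0,6,8}→6  {0,7,8}→3  {1,3,6}→1  {2,3,6}→3  {2,6,8}→6  {2,7,8}→3  {3,6,8}→3  {5,7,8}→1  {6,7,8}→3
  4 left: {0,1,3,6}→4  {0,2,3,6}→12  {0,2,6,8}→24  {0,2,7,8}→12  {0,3,6,8}→12  {0,5,7,8}→4  {0,6,7,8}→12  {1,2,3,6}→4  {1,3,6,8}→4  {2,3,6,8}→12  {2,5,7,8}→4  {2,6,7,8}→12  {3,6,7,8}→6  {4,5,7,8}→1  {5,6,7,8}→4
  5 left: {0,1,2,3,6}→20  {0,1,3,6,8}→20  {0,2,3,6,8}→60  {0,2,5,7,8}→20  {0,2,6,7,8}→60  {0,3,6,7,8}→30  {0,4,5,7,8}→5  {0,5,6,7,8}→20  {1,2,3,6,8}→20  {1,3,6,7,8}→10  {2,3,6,7,8}→30  {2,4,5,7,8}→5  {2,5,6,7,8}→20  {3,5,6,7,8}→10  {4,5,6,7,8}→5
  6 left: {0,1,2,3,6,8}→120  {0,1,3,6,7,8}→60  {0,2,3,6,7,8}→180  {0,2,4,5,7,8}→30  {0,2,5,6,7,8}→120  {0,3,5,6,7,8}→60  {0,4,5,6,7,8}→30  {1,2,3,6,7,8}→60  {1,3,5,6,7,8}→20  {2,3,5,6,7,8}→60  {2,4,5,6,7,8}→30  {3,4,5,6,7,8}→15
  7 left: {0,1,2,3,6,7,8}→420  {0,1,3,5,6,7,8}→140  {0,2,3,5,6,7,8}→420  {0,2,4,5,6,7,8}→210  {0,3,4,5,6,7,8}→105  {1,2,3,5,6,7,8}→140  {1,3,4,5,6,7,8}→35  {2,3,4,5,6,7,8}→105
  placing 0:b first → 280 extensions
  placing 1:d first → 840 extensions
  placing 2:f first → 280 extensions
  placing 4:e first → 1120 extensions
total linear extensions = 2520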